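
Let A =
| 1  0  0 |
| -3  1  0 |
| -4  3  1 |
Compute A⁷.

[[1, 0, 0], [-21, 1, 0], [-217, 21, 1]]

A = I + N where N = [[0, 0, 0], [-3, 0, 0], [-4, 3, 0]] is strictly lower-triangular, so N³ = 0.
(I + N)⁷ = I + 7·N + 21·N² = [[1, 0, 0], [-21, 1, 0], [-217, 21, 1]].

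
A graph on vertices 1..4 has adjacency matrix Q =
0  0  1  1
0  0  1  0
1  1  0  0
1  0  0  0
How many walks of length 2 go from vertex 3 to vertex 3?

2

The number of length-2 walks from vertex 3 to vertex 3 is entry (3,3) of Q², where Q is the adjacency matrix.
Q² = [[2, 1, 0, 0], [1, 1, 0, 0], [0, 0, 2, 1], [0, 0, 1, 1]]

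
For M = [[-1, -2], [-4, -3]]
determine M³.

M² = [[9, 8], [16, 17]]
M³ = [[-41, -42], [-84, -83]]

[[-41, -42], [-84, -83]]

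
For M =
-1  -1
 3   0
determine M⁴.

[[1, -5], [15, 6]]

M² = [[-2, 1], [-3, -3]]
M³ = [[5, 2], [-6, 3]]
M⁴ = [[1, -5], [15, 6]]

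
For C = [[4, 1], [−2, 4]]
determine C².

[[14, 8], [−16, 14]]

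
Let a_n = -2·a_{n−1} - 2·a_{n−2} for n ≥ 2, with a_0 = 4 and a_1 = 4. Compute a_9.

64

With companion matrix C = [[-2, -2], [1, 0]], [a_n, a_{n−1}]ᵀ = C·[a_{n−1}, a_{n−2}]ᵀ, so [a_9, a_8]ᵀ = C^8·[a_1, a_0]ᵀ.
C^8 = [[16, 0], [0, 16]], giving [a_9, a_8]ᵀ = [[64], [64]].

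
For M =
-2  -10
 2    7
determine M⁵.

[[-812, -2110], [422, 1087]]

tr M = 5 and det M = 6, so the characteristic polynomial is λ² − (5)λ + (6) with roots 3 and 2.
Eigenvectors give P = [[2, 5], [-1, -2]] with P⁻¹ = [[-2, -5], [1, 2]], and M = P·diag(3, 2)·P⁻¹.
Then M⁵ = P·diag(243, 32)·P⁻¹ = [[486, 160], [-243, -64]] · [[-2, -5], [1, 2]] = [[-812, -2110], [422, 1087]].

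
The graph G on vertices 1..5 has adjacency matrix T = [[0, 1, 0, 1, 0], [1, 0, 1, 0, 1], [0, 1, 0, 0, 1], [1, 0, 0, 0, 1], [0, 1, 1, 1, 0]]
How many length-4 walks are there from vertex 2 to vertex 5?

7

The number of length-4 walks from vertex 2 to vertex 5 is entry (2,5) of T⁴, where T is the adjacency matrix.
T² = [[2, 0, 1, 0, 2], [0, 3, 1, 2, 1], [1, 1, 2, 1, 1], [0, 2, 1, 2, 0], [2, 1, 1, 0, 3]]
T³ = [[0, 5, 2, 4, 1], [5, 2, 4, 1, 6], [2, 4, 2, 2, 4], [4, 1, 2, 0, 5], [1, 6, 4, 5, 2]]
T⁴ = [[9, 3, 6, 1, 11], [3, 15, 8, 11, 7], [6, 8, 8, 6, 8], [1, 11, 6, 9, 3], [11, 7, 8, 3, 15]]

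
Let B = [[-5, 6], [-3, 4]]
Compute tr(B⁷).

tr B = -1 and det B = -2, so the characteristic polynomial is λ² − (-1)λ + (-2) with roots 1 and -2.
Eigenvectors give P = [[-1, 2], [-1, 1]] with P⁻¹ = [[1, -2], [1, -1]], and B = P·diag(1, -2)·P⁻¹.
Then B⁷ = P·diag(1, -128)·P⁻¹ = [[-1, -256], [-1, -128]] · [[1, -2], [1, -1]] = [[-257, 258], [-129, 130]].

-127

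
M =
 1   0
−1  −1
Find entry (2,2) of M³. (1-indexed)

M² = [[1, 0], [0, 1]]
M³ = [[1, 0], [−1, −1]]

−1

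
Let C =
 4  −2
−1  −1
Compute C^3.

C^2 = [[18, −6], [−3, 3]]
C^3 = [[78, −30], [−15, 3]]

[[78, −30], [−15, 3]]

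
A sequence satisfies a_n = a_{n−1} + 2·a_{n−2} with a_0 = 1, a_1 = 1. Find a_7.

With companion matrix T = [[1, 2], [1, 0]], [a_n, a_{n−1}]ᵀ = T·[a_{n−1}, a_{n−2}]ᵀ, so [a_7, a_6]ᵀ = T⁶·[a_1, a_0]ᵀ.
T⁶ = [[43, 42], [21, 22]], giving [a_7, a_6]ᵀ = [[85], [43]].

85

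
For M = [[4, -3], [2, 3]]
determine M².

[[10, -21], [14, 3]]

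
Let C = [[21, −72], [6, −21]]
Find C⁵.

[[1701, −5832], [486, −1701]]

tr C = 0 and det C = −9, so the characteristic polynomial is λ² − (0)λ + (−9) with roots −3 and 3.
Eigenvectors give P = [[−3, −4], [−1, −1]] with P⁻¹ = [[1, −4], [−1, 3]], and C = P·diag(−3, 3)·P⁻¹.
Then C⁵ = P·diag(−243, 243)·P⁻¹ = [[729, −972], [243, −243]] · [[1, −4], [−1, 3]] = [[1701, −5832], [486, −1701]].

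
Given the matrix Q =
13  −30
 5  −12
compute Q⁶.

[[2059, −3990], [665, −1266]]

tr Q = 1 and det Q = −6, so the characteristic polynomial is λ² − (1)λ + (−6) with roots −2 and 3.
Eigenvectors give P = [[2, 3], [1, 1]] with P⁻¹ = [[−1, 3], [1, −2]], and Q = P·diag(−2, 3)·P⁻¹.
Then Q⁶ = P·diag(64, 729)·P⁻¹ = [[128, 2187], [64, 729]] · [[−1, 3], [1, −2]] = [[2059, −3990], [665, −1266]].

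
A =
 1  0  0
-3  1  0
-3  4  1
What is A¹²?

[[1, 0, 0], [-36, 1, 0], [-828, 48, 1]]

A = I + N where N = [[0, 0, 0], [-3, 0, 0], [-3, 4, 0]] is strictly lower-triangular, so N³ = 0.
(I + N)¹² = I + 12·N + 66·N² = [[1, 0, 0], [-36, 1, 0], [-828, 48, 1]].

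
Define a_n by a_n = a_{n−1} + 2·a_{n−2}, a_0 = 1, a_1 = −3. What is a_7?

−87

With companion matrix T = [[1, 2], [1, 0]], [a_n, a_{n−1}]ᵀ = T·[a_{n−1}, a_{n−2}]ᵀ, so [a_7, a_6]ᵀ = T⁶·[a_1, a_0]ᵀ.
T⁶ = [[43, 42], [21, 22]], giving [a_7, a_6]ᵀ = [[−87], [−41]].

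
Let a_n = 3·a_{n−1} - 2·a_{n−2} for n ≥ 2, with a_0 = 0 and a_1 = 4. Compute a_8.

1020

With companion matrix C = [[3, -2], [1, 0]], [a_n, a_{n−1}]ᵀ = C·[a_{n−1}, a_{n−2}]ᵀ, so [a_8, a_7]ᵀ = C^7·[a_1, a_0]ᵀ.
C^7 = [[255, -254], [127, -126]], giving [a_8, a_7]ᵀ = [[1020], [508]].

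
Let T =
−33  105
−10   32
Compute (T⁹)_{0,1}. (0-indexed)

tr T = −1 and det T = −6, so the characteristic polynomial is λ² − (−1)λ + (−6) with roots 2 and −3.
Eigenvectors give P = [[3, 7], [1, 2]] with P⁻¹ = [[−2, 7], [1, −3]], and T = P·diag(2, −3)·P⁻¹.
Then T⁹ = P·diag(512, −19683)·P⁻¹ = [[1536, −137781], [512, −39366]] · [[−2, 7], [1, −3]] = [[−140853, 424095], [−40390, 121682]].

424095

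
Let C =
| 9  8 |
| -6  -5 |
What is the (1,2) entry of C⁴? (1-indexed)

320

tr C = 4 and det C = 3, so the characteristic polynomial is λ² − (4)λ + (3) with roots 3 and 1.
Eigenvectors give P = [[-4, 1], [3, -1]] with P⁻¹ = [[-1, -1], [-3, -4]], and C = P·diag(3, 1)·P⁻¹.
Then C⁴ = P·diag(81, 1)·P⁻¹ = [[-324, 1], [243, -1]] · [[-1, -1], [-3, -4]] = [[321, 320], [-240, -239]].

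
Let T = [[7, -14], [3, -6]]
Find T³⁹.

[[7, -14], [3, -6]]

T² = T (a projection; rank 1, trace 1), so T³⁹ = T.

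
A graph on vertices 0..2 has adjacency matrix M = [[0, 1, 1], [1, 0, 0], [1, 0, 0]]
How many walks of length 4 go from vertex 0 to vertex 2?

0

The number of length-4 walks from vertex 0 to vertex 2 is entry (0,2) of M⁴, where M is the adjacency matrix.
M² = [[2, 0, 0], [0, 1, 1], [0, 1, 1]]
M³ = [[0, 2, 2], [2, 0, 0], [2, 0, 0]]
M⁴ = [[4, 0, 0], [0, 2, 2], [0, 2, 2]]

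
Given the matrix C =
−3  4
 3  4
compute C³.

C² = [[21, 4], [3, 28]]
C³ = [[−51, 100], [75, 124]]

[[−51, 100], [75, 124]]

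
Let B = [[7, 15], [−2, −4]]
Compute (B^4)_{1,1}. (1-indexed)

tr B = 3 and det B = 2, so the characteristic polynomial is λ² − (3)λ + (2) with roots 2 and 1.
Eigenvectors give P = [[3, −5], [−1, 2]] with P⁻¹ = [[2, 5], [1, 3]], and B = P·diag(2, 1)·P⁻¹.
Then B^4 = P·diag(16, 1)·P⁻¹ = [[48, −5], [−16, 2]] · [[2, 5], [1, 3]] = [[91, 225], [−30, −74]].

91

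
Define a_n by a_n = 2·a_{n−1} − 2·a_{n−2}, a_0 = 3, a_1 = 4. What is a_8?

With companion matrix M = [[2, −2], [1, 0]], [a_n, a_{n−1}]ᵀ = M·[a_{n−1}, a_{n−2}]ᵀ, so [a_8, a_7]ᵀ = M⁷·[a_1, a_0]ᵀ.
M⁷ = [[0, 16], [−8, 16]], giving [a_8, a_7]ᵀ = [[48], [16]].

48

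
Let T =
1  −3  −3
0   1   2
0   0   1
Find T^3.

T = I + N where N = [[0, −3, −3], [0, 0, 2], [0, 0, 0]] is strictly upper-triangular, so N^3 = 0.
(I + N)^3 = I + 3·N + 3·N^2 = [[1, −9, −27], [0, 1, 6], [0, 0, 1]].

[[1, −9, −27], [0, 1, 6], [0, 0, 1]]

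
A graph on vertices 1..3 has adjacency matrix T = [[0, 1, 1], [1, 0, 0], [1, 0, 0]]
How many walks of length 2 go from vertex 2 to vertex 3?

1

The number of length-2 walks from vertex 2 to vertex 3 is entry (2,3) of T², where T is the adjacency matrix.
T² = [[2, 0, 0], [0, 1, 1], [0, 1, 1]]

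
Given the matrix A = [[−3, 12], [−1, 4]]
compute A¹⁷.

A² = A (a projection; rank 1, trace 1), so A¹⁷ = A.

[[−3, 12], [−1, 4]]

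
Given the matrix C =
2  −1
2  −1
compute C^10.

C² = C (a projection; rank 1, trace 1), so C^10 = C.

[[2, −1], [2, −1]]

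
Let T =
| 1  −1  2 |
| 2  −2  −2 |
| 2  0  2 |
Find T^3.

[[21, −5, 20], [6, 2, −8], [18, −2, 32]]

T^2 = [[3, 1, 8], [−6, 2, 4], [6, −2, 8]]
T^3 = [[21, −5, 20], [6, 2, −8], [18, −2, 32]]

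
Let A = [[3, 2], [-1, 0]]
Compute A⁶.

[[127, 126], [-63, -62]]

tr A = 3 and det A = 2, so the characteristic polynomial is λ² − (3)λ + (2) with roots 1 and 2.
Eigenvectors give P = [[-1, -2], [1, 1]] with P⁻¹ = [[1, 2], [-1, -1]], and A = P·diag(1, 2)·P⁻¹.
Then A⁶ = P·diag(1, 64)·P⁻¹ = [[-1, -128], [1, 64]] · [[1, 2], [-1, -1]] = [[127, 126], [-63, -62]].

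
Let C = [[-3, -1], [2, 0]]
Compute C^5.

tr C = -3 and det C = 2, so the characteristic polynomial is λ² − (-3)λ + (2) with roots -1 and -2.
Eigenvectors give P = [[1, 1], [-2, -1]] with P⁻¹ = [[-1, -1], [2, 1]], and C = P·diag(-1, -2)·P⁻¹.
Then C^5 = P·diag(-1, -32)·P⁻¹ = [[-1, -32], [2, 32]] · [[-1, -1], [2, 1]] = [[-63, -31], [62, 30]].

[[-63, -31], [62, 30]]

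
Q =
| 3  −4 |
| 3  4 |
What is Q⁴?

[[−579, −28], [21, −572]]

Q² = [[−3, −28], [21, 4]]
Q³ = [[−93, −100], [75, −68]]
Q⁴ = [[−579, −28], [21, −572]]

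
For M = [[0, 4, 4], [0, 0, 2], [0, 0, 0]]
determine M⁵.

[[0, 0, 0], [0, 0, 0], [0, 0, 0]]

M is strictly triangular, hence nilpotent: M³ = 0, so M⁵ = 0.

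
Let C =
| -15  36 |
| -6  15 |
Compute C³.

[[-135, 324], [-54, 135]]

tr C = 0 and det C = -9, so the characteristic polynomial is λ² − (0)λ + (-9) with roots -3 and 3.
Eigenvectors give P = [[3, -2], [1, -1]] with P⁻¹ = [[1, -2], [1, -3]], and C = P·diag(-3, 3)·P⁻¹.
Then C³ = P·diag(-27, 27)·P⁻¹ = [[-81, -54], [-27, -27]] · [[1, -2], [1, -3]] = [[-135, 324], [-54, 135]].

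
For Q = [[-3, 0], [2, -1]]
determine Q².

[[9, 0], [-8, 1]]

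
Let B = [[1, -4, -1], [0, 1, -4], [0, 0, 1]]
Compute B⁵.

B = I + N where N = [[0, -4, -1], [0, 0, -4], [0, 0, 0]] is strictly upper-triangular, so N³ = 0.
(I + N)⁵ = I + 5·N + 10·N² = [[1, -20, 155], [0, 1, -20], [0, 0, 1]].

[[1, -20, 155], [0, 1, -20], [0, 0, 1]]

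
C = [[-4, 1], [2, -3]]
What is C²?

[[18, -7], [-14, 11]]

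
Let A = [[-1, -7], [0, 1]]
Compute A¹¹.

A² = I (check: tr A = 0 and det A = -1), so A¹¹ = A since 11 is odd.

[[-1, -7], [0, 1]]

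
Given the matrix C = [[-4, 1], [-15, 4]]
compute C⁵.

[[-4, 1], [-15, 4]]

C² = I (check: tr C = 0 and det C = -1), so C⁵ = C since 5 is odd.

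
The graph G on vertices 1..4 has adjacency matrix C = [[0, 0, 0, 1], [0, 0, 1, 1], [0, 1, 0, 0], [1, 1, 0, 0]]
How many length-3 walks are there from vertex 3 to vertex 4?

The number of length-3 walks from vertex 3 to vertex 4 is entry (3,4) of C^3, where C is the adjacency matrix.
C^2 = [[1, 1, 0, 0], [1, 2, 0, 0], [0, 0, 1, 1], [0, 0, 1, 2]]
C^3 = [[0, 0, 1, 2], [0, 0, 2, 3], [1, 2, 0, 0], [2, 3, 0, 0]]

0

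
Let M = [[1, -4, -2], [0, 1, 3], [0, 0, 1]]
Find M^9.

M = I + N where N = [[0, -4, -2], [0, 0, 3], [0, 0, 0]] is strictly upper-triangular, so N^3 = 0.
(I + N)^9 = I + 9·N + 36·N^2 = [[1, -36, -450], [0, 1, 27], [0, 0, 1]].

[[1, -36, -450], [0, 1, 27], [0, 0, 1]]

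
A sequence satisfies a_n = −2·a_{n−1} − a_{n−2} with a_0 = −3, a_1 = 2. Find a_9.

With companion matrix Q = [[−2, −1], [1, 0]], [a_n, a_{n−1}]ᵀ = Q·[a_{n−1}, a_{n−2}]ᵀ, so [a_9, a_8]ᵀ = Q^8·[a_1, a_0]ᵀ.
Q^8 = [[9, 8], [−8, −7]], giving [a_9, a_8]ᵀ = [[−6], [5]].

−6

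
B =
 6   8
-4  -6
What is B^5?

tr B = 0 and det B = -4, so the characteristic polynomial is λ² − (0)λ + (-4) with roots -2 and 2.
Eigenvectors give P = [[-1, 2], [1, -1]] with P⁻¹ = [[1, 2], [1, 1]], and B = P·diag(-2, 2)·P⁻¹.
Then B^5 = P·diag(-32, 32)·P⁻¹ = [[32, 64], [-32, -32]] · [[1, 2], [1, 1]] = [[96, 128], [-64, -96]].

[[96, 128], [-64, -96]]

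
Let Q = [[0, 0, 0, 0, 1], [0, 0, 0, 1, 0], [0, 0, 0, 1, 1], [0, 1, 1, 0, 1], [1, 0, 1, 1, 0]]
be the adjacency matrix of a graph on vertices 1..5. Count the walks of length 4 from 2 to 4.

2

The number of length-4 walks from vertex 2 to vertex 4 is entry (2,4) of Q⁴, where Q is the adjacency matrix.
Q² = [[1, 0, 1, 1, 0], [0, 1, 1, 0, 1], [1, 1, 2, 1, 1], [1, 0, 1, 3, 1], [0, 1, 1, 1, 3]]
Q³ = [[0, 1, 1, 1, 3], [1, 0, 1, 3, 1], [1, 1, 2, 4, 4], [1, 3, 4, 2, 5], [3, 1, 4, 5, 2]]
Q⁴ = [[3, 1, 4, 5, 2], [1, 3, 4, 2, 5], [4, 4, 8, 7, 7], [5, 2, 7, 12, 7], [2, 5, 7, 7, 12]]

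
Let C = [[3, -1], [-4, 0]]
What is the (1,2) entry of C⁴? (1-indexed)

C² = [[13, -3], [-12, 4]]
C³ = [[51, -13], [-52, 12]]
C⁴ = [[205, -51], [-204, 52]]

-51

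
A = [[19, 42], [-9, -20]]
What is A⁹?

tr A = -1 and det A = -2, so the characteristic polynomial is λ² − (-1)λ + (-2) with roots 1 and -2.
Eigenvectors give P = [[7, -2], [-3, 1]] with P⁻¹ = [[1, 2], [3, 7]], and A = P·diag(1, -2)·P⁻¹.
Then A⁹ = P·diag(1, -512)·P⁻¹ = [[7, 1024], [-3, -512]] · [[1, 2], [3, 7]] = [[3079, 7182], [-1539, -3590]].

[[3079, 7182], [-1539, -3590]]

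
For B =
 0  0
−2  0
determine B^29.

B is strictly triangular, hence nilpotent: B^2 = 0, so B^29 = 0.

[[0, 0], [0, 0]]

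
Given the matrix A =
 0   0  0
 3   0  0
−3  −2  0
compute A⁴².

A is strictly triangular, hence nilpotent: A³ = 0, so A⁴² = 0.

[[0, 0, 0], [0, 0, 0], [0, 0, 0]]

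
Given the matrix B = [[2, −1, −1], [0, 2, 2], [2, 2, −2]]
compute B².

[[2, −6, −2], [4, 8, 0], [0, −2, 6]]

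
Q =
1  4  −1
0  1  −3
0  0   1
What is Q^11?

[[1, 44, −671], [0, 1, −33], [0, 0, 1]]

Q = I + N where N = [[0, 4, −1], [0, 0, −3], [0, 0, 0]] is strictly upper-triangular, so N^3 = 0.
(I + N)^11 = I + 11·N + 55·N^2 = [[1, 44, −671], [0, 1, −33], [0, 0, 1]].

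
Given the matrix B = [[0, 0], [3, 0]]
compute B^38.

[[0, 0], [0, 0]]

B is strictly triangular, hence nilpotent: B^2 = 0, so B^38 = 0.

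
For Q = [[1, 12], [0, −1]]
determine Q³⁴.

Q² = I (check: tr Q = 0 and det Q = −1), so Q³⁴ = I since 34 is even.

[[1, 0], [0, 1]]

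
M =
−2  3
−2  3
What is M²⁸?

[[−2, 3], [−2, 3]]

M² = M (a projection; rank 1, trace 1), so M²⁸ = M.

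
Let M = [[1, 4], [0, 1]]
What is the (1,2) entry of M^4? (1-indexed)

16

M^2 = [[1, 8], [0, 1]]
M^3 = [[1, 12], [0, 1]]
M^4 = [[1, 16], [0, 1]]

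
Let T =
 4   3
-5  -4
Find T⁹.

T² = I (check: tr T = 0 and det T = -1), so T⁹ = T since 9 is odd.

[[4, 3], [-5, -4]]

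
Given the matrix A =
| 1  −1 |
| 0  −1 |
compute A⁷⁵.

A² = I (check: tr A = 0 and det A = −1), so A⁷⁵ = A since 75 is odd.

[[1, −1], [0, −1]]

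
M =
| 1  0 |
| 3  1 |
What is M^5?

[[1, 0], [15, 1]]

M = I + N where N = [[0, 0], [3, 0]] is strictly lower-triangular, so N^2 = 0.
(I + N)^5 = I + 5·N = [[1, 0], [15, 1]].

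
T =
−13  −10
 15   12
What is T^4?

tr T = −1 and det T = −6, so the characteristic polynomial is λ² − (−1)λ + (−6) with roots −3 and 2.
Eigenvectors give P = [[−1, −2], [1, 3]] with P⁻¹ = [[−3, −2], [1, 1]], and T = P·diag(−3, 2)·P⁻¹.
Then T^4 = P·diag(81, 16)·P⁻¹ = [[−81, −32], [81, 48]] · [[−3, −2], [1, 1]] = [[211, 130], [−195, −114]].

[[211, 130], [−195, −114]]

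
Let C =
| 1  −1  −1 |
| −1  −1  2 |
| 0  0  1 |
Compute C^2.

[[2, 0, −4], [0, 2, 1], [0, 0, 1]]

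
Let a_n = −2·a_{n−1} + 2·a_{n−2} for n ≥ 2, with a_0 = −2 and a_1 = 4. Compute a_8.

−4896

With companion matrix M = [[−2, 2], [1, 0]], [a_n, a_{n−1}]ᵀ = M·[a_{n−1}, a_{n−2}]ᵀ, so [a_8, a_7]ᵀ = M^7·[a_1, a_0]ᵀ.
M^7 = [[−896, 656], [328, −240]], giving [a_8, a_7]ᵀ = [[−4896], [1792]].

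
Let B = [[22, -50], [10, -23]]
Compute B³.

[[148, -350], [70, -167]]

tr B = -1 and det B = -6, so the characteristic polynomial is λ² − (-1)λ + (-6) with roots -3 and 2.
Eigenvectors give P = [[2, 5], [1, 2]] with P⁻¹ = [[-2, 5], [1, -2]], and B = P·diag(-3, 2)·P⁻¹.
Then B³ = P·diag(-27, 8)·P⁻¹ = [[-54, 40], [-27, 16]] · [[-2, 5], [1, -2]] = [[148, -350], [70, -167]].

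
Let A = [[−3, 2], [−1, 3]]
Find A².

[[7, 0], [0, 7]]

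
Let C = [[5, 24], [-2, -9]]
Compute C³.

[[77, 312], [-26, -105]]

tr C = -4 and det C = 3, so the characteristic polynomial is λ² − (-4)λ + (3) with roots -3 and -1.
Eigenvectors give P = [[-3, 4], [1, -1]] with P⁻¹ = [[1, 4], [1, 3]], and C = P·diag(-3, -1)·P⁻¹.
Then C³ = P·diag(-27, -1)·P⁻¹ = [[81, -4], [-27, 1]] · [[1, 4], [1, 3]] = [[77, 312], [-26, -105]].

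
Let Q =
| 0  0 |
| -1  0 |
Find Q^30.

[[0, 0], [0, 0]]

Q is strictly triangular, hence nilpotent: Q^2 = 0, so Q^30 = 0.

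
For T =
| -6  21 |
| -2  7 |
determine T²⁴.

T² = T (a projection; rank 1, trace 1), so T²⁴ = T.

[[-6, 21], [-2, 7]]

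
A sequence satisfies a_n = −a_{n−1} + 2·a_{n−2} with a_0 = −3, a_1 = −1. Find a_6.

With companion matrix T = [[−1, 2], [1, 0]], [a_n, a_{n−1}]ᵀ = T·[a_{n−1}, a_{n−2}]ᵀ, so [a_6, a_5]ᵀ = T⁵·[a_1, a_0]ᵀ.
T⁵ = [[−21, 22], [11, −10]], giving [a_6, a_5]ᵀ = [[−45], [19]].

−45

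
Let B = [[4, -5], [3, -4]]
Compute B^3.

[[4, -5], [3, -4]]

B² = I (check: tr B = 0 and det B = -1), so B^3 = B since 3 is odd.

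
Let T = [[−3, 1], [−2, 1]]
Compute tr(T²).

6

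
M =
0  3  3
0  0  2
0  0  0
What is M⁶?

M is strictly triangular, hence nilpotent: M³ = 0, so M⁶ = 0.

[[0, 0, 0], [0, 0, 0], [0, 0, 0]]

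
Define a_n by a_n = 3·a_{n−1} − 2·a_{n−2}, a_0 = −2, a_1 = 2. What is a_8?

1018

With companion matrix M = [[3, −2], [1, 0]], [a_n, a_{n−1}]ᵀ = M·[a_{n−1}, a_{n−2}]ᵀ, so [a_8, a_7]ᵀ = M^7·[a_1, a_0]ᵀ.
M^7 = [[255, −254], [127, −126]], giving [a_8, a_7]ᵀ = [[1018], [506]].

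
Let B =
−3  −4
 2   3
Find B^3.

[[−3, −4], [2, 3]]

B² = I (check: tr B = 0 and det B = −1), so B^3 = B since 3 is odd.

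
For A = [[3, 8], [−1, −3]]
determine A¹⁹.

A² = I (check: tr A = 0 and det A = −1), so A¹⁹ = A since 19 is odd.

[[3, 8], [−1, −3]]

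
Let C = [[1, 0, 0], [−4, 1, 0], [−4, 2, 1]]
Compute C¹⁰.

C = I + N where N = [[0, 0, 0], [−4, 0, 0], [−4, 2, 0]] is strictly lower-triangular, so N³ = 0.
(I + N)¹⁰ = I + 10·N + 45·N² = [[1, 0, 0], [−40, 1, 0], [−400, 20, 1]].

[[1, 0, 0], [−40, 1, 0], [−400, 20, 1]]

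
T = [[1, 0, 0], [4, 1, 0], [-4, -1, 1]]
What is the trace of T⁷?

T = I + N where N = [[0, 0, 0], [4, 0, 0], [-4, -1, 0]] is strictly lower-triangular, so N³ = 0.
(I + N)⁷ = I + 7·N + 21·N² = [[1, 0, 0], [28, 1, 0], [-112, -7, 1]].

3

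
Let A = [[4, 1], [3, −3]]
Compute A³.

A² = [[19, 1], [3, 12]]
A³ = [[79, 16], [48, −33]]

[[79, 16], [48, −33]]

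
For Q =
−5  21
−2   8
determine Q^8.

[[−1529, 5355], [−510, 1786]]

tr Q = 3 and det Q = 2, so the characteristic polynomial is λ² − (3)λ + (2) with roots 2 and 1.
Eigenvectors give P = [[3, 7], [1, 2]] with P⁻¹ = [[−2, 7], [1, −3]], and Q = P·diag(2, 1)·P⁻¹.
Then Q^8 = P·diag(256, 1)·P⁻¹ = [[768, 7], [256, 2]] · [[−2, 7], [1, −3]] = [[−1529, 5355], [−510, 1786]].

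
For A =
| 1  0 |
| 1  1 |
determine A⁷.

[[1, 0], [7, 1]]

A = I + N where N = [[0, 0], [1, 0]] is strictly lower-triangular, so N² = 0.
(I + N)⁷ = I + 7·N = [[1, 0], [7, 1]].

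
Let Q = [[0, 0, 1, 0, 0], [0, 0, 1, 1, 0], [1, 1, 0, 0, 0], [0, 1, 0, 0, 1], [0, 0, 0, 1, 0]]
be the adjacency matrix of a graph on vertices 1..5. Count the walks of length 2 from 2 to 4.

0

The number of length-2 walks from vertex 2 to vertex 4 is entry (2,4) of Q², where Q is the adjacency matrix.
Q² = [[1, 1, 0, 0, 0], [1, 2, 0, 0, 1], [0, 0, 2, 1, 0], [0, 0, 1, 2, 0], [0, 1, 0, 0, 1]]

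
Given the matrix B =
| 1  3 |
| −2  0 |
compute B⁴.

[[19, −33], [22, 30]]

B² = [[−5, 3], [−2, −6]]
B³ = [[−11, −15], [10, −6]]
B⁴ = [[19, −33], [22, 30]]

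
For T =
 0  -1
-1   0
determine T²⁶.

T² = I (check: tr T = 0 and det T = -1), so T²⁶ = I since 26 is even.

[[1, 0], [0, 1]]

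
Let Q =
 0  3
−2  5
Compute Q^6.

tr Q = 5 and det Q = 6, so the characteristic polynomial is λ² − (5)λ + (6) with roots 3 and 2.
Eigenvectors give P = [[1, 3], [1, 2]] with P⁻¹ = [[−2, 3], [1, −1]], and Q = P·diag(3, 2)·P⁻¹.
Then Q^6 = P·diag(729, 64)·P⁻¹ = [[729, 192], [729, 128]] · [[−2, 3], [1, −1]] = [[−1266, 1995], [−1330, 2059]].

[[−1266, 1995], [−1330, 2059]]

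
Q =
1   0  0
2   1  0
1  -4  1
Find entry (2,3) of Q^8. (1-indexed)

0

Q = I + N where N = [[0, 0, 0], [2, 0, 0], [1, -4, 0]] is strictly lower-triangular, so N^3 = 0.
(I + N)^8 = I + 8·N + 28·N^2 = [[1, 0, 0], [16, 1, 0], [-216, -32, 1]].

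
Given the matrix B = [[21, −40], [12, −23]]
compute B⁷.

tr B = −2 and det B = −3, so the characteristic polynomial is λ² − (−2)λ + (−3) with roots −3 and 1.
Eigenvectors give P = [[−5, −2], [−3, −1]] with P⁻¹ = [[1, −2], [−3, 5]], and B = P·diag(−3, 1)·P⁻¹.
Then B⁷ = P·diag(−2187, 1)·P⁻¹ = [[10935, −2], [6561, −1]] · [[1, −2], [−3, 5]] = [[10941, −21880], [6564, −13127]].

[[10941, −21880], [6564, −13127]]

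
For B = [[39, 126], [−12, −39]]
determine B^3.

[[351, 1134], [−108, −351]]

tr B = 0 and det B = −9, so the characteristic polynomial is λ² − (0)λ + (−9) with roots −3 and 3.
Eigenvectors give P = [[3, −7], [−1, 2]] with P⁻¹ = [[−2, −7], [−1, −3]], and B = P·diag(−3, 3)·P⁻¹.
Then B^3 = P·diag(−27, 27)·P⁻¹ = [[−81, −189], [27, 54]] · [[−2, −7], [−1, −3]] = [[351, 1134], [−108, −351]].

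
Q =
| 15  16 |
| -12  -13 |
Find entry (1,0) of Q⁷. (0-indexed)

-6564

tr Q = 2 and det Q = -3, so the characteristic polynomial is λ² − (2)λ + (-3) with roots -1 and 3.
Eigenvectors give P = [[1, -4], [-1, 3]] with P⁻¹ = [[-3, -4], [-1, -1]], and Q = P·diag(-1, 3)·P⁻¹.
Then Q⁷ = P·diag(-1, 2187)·P⁻¹ = [[-1, -8748], [1, 6561]] · [[-3, -4], [-1, -1]] = [[8751, 8752], [-6564, -6565]].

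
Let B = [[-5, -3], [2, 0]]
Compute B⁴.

tr B = -5 and det B = 6, so the characteristic polynomial is λ² − (-5)λ + (6) with roots -3 and -2.
Eigenvectors give P = [[-3, -1], [2, 1]] with P⁻¹ = [[-1, -1], [2, 3]], and B = P·diag(-3, -2)·P⁻¹.
Then B⁴ = P·diag(81, 16)·P⁻¹ = [[-243, -16], [162, 16]] · [[-1, -1], [2, 3]] = [[211, 195], [-130, -114]].

[[211, 195], [-130, -114]]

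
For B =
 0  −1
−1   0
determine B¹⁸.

B² = I (check: tr B = 0 and det B = −1), so B¹⁸ = I since 18 is even.

[[1, 0], [0, 1]]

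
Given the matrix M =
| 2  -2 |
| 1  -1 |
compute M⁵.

M² = M (a projection; rank 1, trace 1), so M⁵ = M.

[[2, -2], [1, -1]]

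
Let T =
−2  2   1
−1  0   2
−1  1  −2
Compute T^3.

[[1, 2, −5], [5, −5, 10], [−7, 11, −15]]

T^2 = [[1, −3, 0], [0, 0, −5], [3, −4, 5]]
T^3 = [[1, 2, −5], [5, −5, 10], [−7, 11, −15]]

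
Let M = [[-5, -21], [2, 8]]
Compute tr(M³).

tr M = 3 and det M = 2, so the characteristic polynomial is λ² − (3)λ + (2) with roots 1 and 2.
Eigenvectors give P = [[7, -3], [-2, 1]] with P⁻¹ = [[1, 3], [2, 7]], and M = P·diag(1, 2)·P⁻¹.
Then M³ = P·diag(1, 8)·P⁻¹ = [[7, -24], [-2, 8]] · [[1, 3], [2, 7]] = [[-41, -147], [14, 50]].

9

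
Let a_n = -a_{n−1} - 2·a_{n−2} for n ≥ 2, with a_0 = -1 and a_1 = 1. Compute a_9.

With companion matrix T = [[-1, -2], [1, 0]], [a_n, a_{n−1}]ᵀ = T·[a_{n−1}, a_{n−2}]ᵀ, so [a_9, a_8]ᵀ = T⁸·[a_1, a_0]ᵀ.
T⁸ = [[-17, -6], [3, -14]], giving [a_9, a_8]ᵀ = [[-11], [17]].

-11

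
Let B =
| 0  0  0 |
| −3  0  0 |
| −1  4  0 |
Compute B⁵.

B is strictly triangular, hence nilpotent: B³ = 0, so B⁵ = 0.

[[0, 0, 0], [0, 0, 0], [0, 0, 0]]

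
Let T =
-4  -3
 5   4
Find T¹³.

[[-4, -3], [5, 4]]

T² = I (check: tr T = 0 and det T = -1), so T¹³ = T since 13 is odd.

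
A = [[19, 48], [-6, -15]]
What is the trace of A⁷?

tr A = 4 and det A = 3, so the characteristic polynomial is λ² − (4)λ + (3) with roots 3 and 1.
Eigenvectors give P = [[3, -8], [-1, 3]] with P⁻¹ = [[3, 8], [1, 3]], and A = P·diag(3, 1)·P⁻¹.
Then A⁷ = P·diag(2187, 1)·P⁻¹ = [[6561, -8], [-2187, 3]] · [[3, 8], [1, 3]] = [[19675, 52464], [-6558, -17487]].

2188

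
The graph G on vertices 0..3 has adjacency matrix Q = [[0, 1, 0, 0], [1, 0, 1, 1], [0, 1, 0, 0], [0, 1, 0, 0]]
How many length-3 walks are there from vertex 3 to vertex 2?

The number of length-3 walks from vertex 3 to vertex 2 is entry (3,2) of Q^3, where Q is the adjacency matrix.
Q^2 = [[1, 0, 1, 1], [0, 3, 0, 0], [1, 0, 1, 1], [1, 0, 1, 1]]
Q^3 = [[0, 3, 0, 0], [3, 0, 3, 3], [0, 3, 0, 0], [0, 3, 0, 0]]

0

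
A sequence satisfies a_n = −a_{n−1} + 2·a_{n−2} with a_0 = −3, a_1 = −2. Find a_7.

40

With companion matrix A = [[−1, 2], [1, 0]], [a_n, a_{n−1}]ᵀ = A·[a_{n−1}, a_{n−2}]ᵀ, so [a_7, a_6]ᵀ = A⁶·[a_1, a_0]ᵀ.
A⁶ = [[43, −42], [−21, 22]], giving [a_7, a_6]ᵀ = [[40], [−24]].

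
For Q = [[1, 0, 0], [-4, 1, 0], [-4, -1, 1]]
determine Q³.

Q = I + N where N = [[0, 0, 0], [-4, 0, 0], [-4, -1, 0]] is strictly lower-triangular, so N³ = 0.
(I + N)³ = I + 3·N + 3·N² = [[1, 0, 0], [-12, 1, 0], [0, -3, 1]].

[[1, 0, 0], [-12, 1, 0], [0, -3, 1]]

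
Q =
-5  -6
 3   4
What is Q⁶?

tr Q = -1 and det Q = -2, so the characteristic polynomial is λ² − (-1)λ + (-2) with roots -2 and 1.
Eigenvectors give P = [[2, -1], [-1, 1]] with P⁻¹ = [[1, 1], [1, 2]], and Q = P·diag(-2, 1)·P⁻¹.
Then Q⁶ = P·diag(64, 1)·P⁻¹ = [[128, -1], [-64, 1]] · [[1, 1], [1, 2]] = [[127, 126], [-63, -62]].

[[127, 126], [-63, -62]]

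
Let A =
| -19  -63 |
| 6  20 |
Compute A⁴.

[[-89, -315], [30, 106]]

tr A = 1 and det A = -2, so the characteristic polynomial is λ² − (1)λ + (-2) with roots -1 and 2.
Eigenvectors give P = [[7, -3], [-2, 1]] with P⁻¹ = [[1, 3], [2, 7]], and A = P·diag(-1, 2)·P⁻¹.
Then A⁴ = P·diag(1, 16)·P⁻¹ = [[7, -48], [-2, 16]] · [[1, 3], [2, 7]] = [[-89, -315], [30, 106]].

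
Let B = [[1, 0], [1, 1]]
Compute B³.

B = I + N where N = [[0, 0], [1, 0]] is strictly lower-triangular, so N² = 0.
(I + N)³ = I + 3·N = [[1, 0], [3, 1]].

[[1, 0], [3, 1]]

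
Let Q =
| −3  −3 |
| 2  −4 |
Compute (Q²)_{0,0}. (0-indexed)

3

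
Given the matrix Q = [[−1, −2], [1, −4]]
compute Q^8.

[[−6049, 12610], [−6305, 12866]]

tr Q = −5 and det Q = 6, so the characteristic polynomial is λ² − (−5)λ + (6) with roots −2 and −3.
Eigenvectors give P = [[−2, 1], [−1, 1]] with P⁻¹ = [[−1, 1], [−1, 2]], and Q = P·diag(−2, −3)·P⁻¹.
Then Q^8 = P·diag(256, 6561)·P⁻¹ = [[−512, 6561], [−256, 6561]] · [[−1, 1], [−1, 2]] = [[−6049, 12610], [−6305, 12866]].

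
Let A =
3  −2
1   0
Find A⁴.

[[31, −30], [15, −14]]

tr A = 3 and det A = 2, so the characteristic polynomial is λ² − (3)λ + (2) with roots 2 and 1.
Eigenvectors give P = [[2, 1], [1, 1]] with P⁻¹ = [[1, −1], [−1, 2]], and A = P·diag(2, 1)·P⁻¹.
Then A⁴ = P·diag(16, 1)·P⁻¹ = [[32, 1], [16, 1]] · [[1, −1], [−1, 2]] = [[31, −30], [15, −14]].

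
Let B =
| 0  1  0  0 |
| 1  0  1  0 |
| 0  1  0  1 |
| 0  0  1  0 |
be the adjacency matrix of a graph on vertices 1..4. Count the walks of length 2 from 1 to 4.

The number of length-2 walks from vertex 1 to vertex 4 is entry (1,4) of B^2, where B is the adjacency matrix.
B^2 = [[1, 0, 1, 0], [0, 2, 0, 1], [1, 0, 2, 0], [0, 1, 0, 1]]

0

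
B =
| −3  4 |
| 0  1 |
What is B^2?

[[9, −8], [0, 1]]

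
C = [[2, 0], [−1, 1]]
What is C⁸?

tr C = 3 and det C = 2, so the characteristic polynomial is λ² − (3)λ + (2) with roots 2 and 1.
Eigenvectors give P = [[−1, 0], [1, 1]] with P⁻¹ = [[−1, 0], [1, 1]], and C = P·diag(2, 1)·P⁻¹.
Then C⁸ = P·diag(256, 1)·P⁻¹ = [[−256, 0], [256, 1]] · [[−1, 0], [1, 1]] = [[256, 0], [−255, 1]].

[[256, 0], [−255, 1]]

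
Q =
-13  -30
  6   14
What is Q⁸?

tr Q = 1 and det Q = -2, so the characteristic polynomial is λ² − (1)λ + (-2) with roots 2 and -1.
Eigenvectors give P = [[-2, 5], [1, -2]] with P⁻¹ = [[2, 5], [1, 2]], and Q = P·diag(2, -1)·P⁻¹.
Then Q⁸ = P·diag(256, 1)·P⁻¹ = [[-512, 5], [256, -2]] · [[2, 5], [1, 2]] = [[-1019, -2550], [510, 1276]].

[[-1019, -2550], [510, 1276]]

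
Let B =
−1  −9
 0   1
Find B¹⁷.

B² = I (check: tr B = 0 and det B = −1), so B¹⁷ = B since 17 is odd.

[[−1, −9], [0, 1]]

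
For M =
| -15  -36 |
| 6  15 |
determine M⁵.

[[-1215, -2916], [486, 1215]]

tr M = 0 and det M = -9, so the characteristic polynomial is λ² − (0)λ + (-9) with roots 3 and -3.
Eigenvectors give P = [[-2, -3], [1, 1]] with P⁻¹ = [[1, 3], [-1, -2]], and M = P·diag(3, -3)·P⁻¹.
Then M⁵ = P·diag(243, -243)·P⁻¹ = [[-486, 729], [243, -243]] · [[1, 3], [-1, -2]] = [[-1215, -2916], [486, 1215]].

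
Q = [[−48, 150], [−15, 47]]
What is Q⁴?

tr Q = −1 and det Q = −6, so the characteristic polynomial is λ² − (−1)λ + (−6) with roots −3 and 2.
Eigenvectors give P = [[−10, 3], [−3, 1]] with P⁻¹ = [[−1, 3], [−3, 10]], and Q = P·diag(−3, 2)·P⁻¹.
Then Q⁴ = P·diag(81, 16)·P⁻¹ = [[−810, 48], [−243, 16]] · [[−1, 3], [−3, 10]] = [[666, −1950], [195, −569]].

[[666, −1950], [195, −569]]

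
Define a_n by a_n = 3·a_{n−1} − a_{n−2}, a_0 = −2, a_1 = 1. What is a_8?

1741

With companion matrix T = [[3, −1], [1, 0]], [a_n, a_{n−1}]ᵀ = T·[a_{n−1}, a_{n−2}]ᵀ, so [a_8, a_7]ᵀ = T^7·[a_1, a_0]ᵀ.
T^7 = [[987, −377], [377, −144]], giving [a_8, a_7]ᵀ = [[1741], [665]].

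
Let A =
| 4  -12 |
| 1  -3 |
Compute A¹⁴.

[[4, -12], [1, -3]]

A² = A (a projection; rank 1, trace 1), so A¹⁴ = A.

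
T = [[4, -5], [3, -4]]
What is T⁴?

T² = I (check: tr T = 0 and det T = -1), so T⁴ = I since 4 is even.

[[1, 0], [0, 1]]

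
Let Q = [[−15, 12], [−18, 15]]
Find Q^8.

tr Q = 0 and det Q = −9, so the characteristic polynomial is λ² − (0)λ + (−9) with roots 3 and −3.
Eigenvectors give P = [[2, 1], [3, 1]] with P⁻¹ = [[−1, 1], [3, −2]], and Q = P·diag(3, −3)·P⁻¹.
Then Q^8 = P·diag(6561, 6561)·P⁻¹ = [[13122, 6561], [19683, 6561]] · [[−1, 1], [3, −2]] = [[6561, 0], [0, 6561]].

[[6561, 0], [0, 6561]]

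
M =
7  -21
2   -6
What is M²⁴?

[[7, -21], [2, -6]]

M² = M (a projection; rank 1, trace 1), so M²⁴ = M.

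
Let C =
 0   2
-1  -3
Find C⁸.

tr C = -3 and det C = 2, so the characteristic polynomial is λ² − (-3)λ + (2) with roots -1 and -2.
Eigenvectors give P = [[-2, -1], [1, 1]] with P⁻¹ = [[-1, -1], [1, 2]], and C = P·diag(-1, -2)·P⁻¹.
Then C⁸ = P·diag(1, 256)·P⁻¹ = [[-2, -256], [1, 256]] · [[-1, -1], [1, 2]] = [[-254, -510], [255, 511]].

[[-254, -510], [255, 511]]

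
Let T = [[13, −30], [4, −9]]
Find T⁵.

[[1453, −3630], [484, −1209]]

tr T = 4 and det T = 3, so the characteristic polynomial is λ² − (4)λ + (3) with roots 1 and 3.
Eigenvectors give P = [[−5, 3], [−2, 1]] with P⁻¹ = [[1, −3], [2, −5]], and T = P·diag(1, 3)·P⁻¹.
Then T⁵ = P·diag(1, 243)·P⁻¹ = [[−5, 729], [−2, 243]] · [[1, −3], [2, −5]] = [[1453, −3630], [484, −1209]].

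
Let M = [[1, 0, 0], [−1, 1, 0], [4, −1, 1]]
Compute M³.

[[1, 0, 0], [−3, 1, 0], [15, −3, 1]]

M = I + N where N = [[0, 0, 0], [−1, 0, 0], [4, −1, 0]] is strictly lower-triangular, so N³ = 0.
(I + N)³ = I + 3·N + 3·N² = [[1, 0, 0], [−3, 1, 0], [15, −3, 1]].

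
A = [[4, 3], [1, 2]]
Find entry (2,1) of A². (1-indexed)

6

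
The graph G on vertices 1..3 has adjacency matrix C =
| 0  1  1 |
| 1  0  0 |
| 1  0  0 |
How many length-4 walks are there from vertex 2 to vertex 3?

2

The number of length-4 walks from vertex 2 to vertex 3 is entry (2,3) of C^4, where C is the adjacency matrix.
C^2 = [[2, 0, 0], [0, 1, 1], [0, 1, 1]]
C^3 = [[0, 2, 2], [2, 0, 0], [2, 0, 0]]
C^4 = [[4, 0, 0], [0, 2, 2], [0, 2, 2]]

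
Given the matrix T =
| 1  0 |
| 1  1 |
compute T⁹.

[[1, 0], [9, 1]]

T = I + N where N = [[0, 0], [1, 0]] is strictly lower-triangular, so N² = 0.
(I + N)⁹ = I + 9·N = [[1, 0], [9, 1]].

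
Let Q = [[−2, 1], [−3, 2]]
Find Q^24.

[[1, 0], [0, 1]]

Q² = I (check: tr Q = 0 and det Q = −1), so Q^24 = I since 24 is even.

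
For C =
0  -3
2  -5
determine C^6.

[[-1266, 1995], [-1330, 2059]]

tr C = -5 and det C = 6, so the characteristic polynomial is λ² − (-5)λ + (6) with roots -3 and -2.
Eigenvectors give P = [[1, 3], [1, 2]] with P⁻¹ = [[-2, 3], [1, -1]], and C = P·diag(-3, -2)·P⁻¹.
Then C^6 = P·diag(729, 64)·P⁻¹ = [[729, 192], [729, 128]] · [[-2, 3], [1, -1]] = [[-1266, 1995], [-1330, 2059]].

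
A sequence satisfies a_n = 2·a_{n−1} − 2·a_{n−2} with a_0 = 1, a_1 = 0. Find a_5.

With companion matrix A = [[2, −2], [1, 0]], [a_n, a_{n−1}]ᵀ = A·[a_{n−1}, a_{n−2}]ᵀ, so [a_5, a_4]ᵀ = A⁴·[a_1, a_0]ᵀ.
A⁴ = [[−4, 0], [0, −4]], giving [a_5, a_4]ᵀ = [[0], [−4]].

0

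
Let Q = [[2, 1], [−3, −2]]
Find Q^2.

[[1, 0], [0, 1]]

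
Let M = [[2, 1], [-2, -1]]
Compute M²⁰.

[[2, 1], [-2, -1]]

M² = M (a projection; rank 1, trace 1), so M²⁰ = M.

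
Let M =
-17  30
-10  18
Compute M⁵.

tr M = 1 and det M = -6, so the characteristic polynomial is λ² − (1)λ + (-6) with roots -2 and 3.
Eigenvectors give P = [[2, -3], [1, -2]] with P⁻¹ = [[2, -3], [1, -2]], and M = P·diag(-2, 3)·P⁻¹.
Then M⁵ = P·diag(-32, 243)·P⁻¹ = [[-64, -729], [-32, -486]] · [[2, -3], [1, -2]] = [[-857, 1650], [-550, 1068]].

[[-857, 1650], [-550, 1068]]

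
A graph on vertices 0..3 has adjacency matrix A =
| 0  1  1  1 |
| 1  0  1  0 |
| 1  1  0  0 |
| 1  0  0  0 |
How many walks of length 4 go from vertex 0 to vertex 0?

The number of length-4 walks from vertex 0 to vertex 0 is entry (0,0) of A⁴, where A is the adjacency matrix.
A² = [[3, 1, 1, 0], [1, 2, 1, 1], [1, 1, 2, 1], [0, 1, 1, 1]]
A³ = [[2, 4, 4, 3], [4, 2, 3, 1], [4, 3, 2, 1], [3, 1, 1, 0]]
A⁴ = [[11, 6, 6, 2], [6, 7, 6, 4], [6, 6, 7, 4], [2, 4, 4, 3]]

11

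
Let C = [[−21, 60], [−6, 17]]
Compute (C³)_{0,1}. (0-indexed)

tr C = −4 and det C = 3, so the characteristic polynomial is λ² − (−4)λ + (3) with roots −1 and −3.
Eigenvectors give P = [[−3, −10], [−1, −3]] with P⁻¹ = [[3, −10], [−1, 3]], and C = P·diag(−1, −3)·P⁻¹.
Then C³ = P·diag(−1, −27)·P⁻¹ = [[3, 270], [1, 81]] · [[3, −10], [−1, 3]] = [[−261, 780], [−78, 233]].

780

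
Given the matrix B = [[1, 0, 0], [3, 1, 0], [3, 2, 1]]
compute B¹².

[[1, 0, 0], [36, 1, 0], [432, 24, 1]]

B = I + N where N = [[0, 0, 0], [3, 0, 0], [3, 2, 0]] is strictly lower-triangular, so N³ = 0.
(I + N)¹² = I + 12·N + 66·N² = [[1, 0, 0], [36, 1, 0], [432, 24, 1]].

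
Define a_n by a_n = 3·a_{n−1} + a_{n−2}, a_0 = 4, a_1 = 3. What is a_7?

With companion matrix B = [[3, 1], [1, 0]], [a_n, a_{n−1}]ᵀ = B·[a_{n−1}, a_{n−2}]ᵀ, so [a_7, a_6]ᵀ = B^6·[a_1, a_0]ᵀ.
B^6 = [[1189, 360], [360, 109]], giving [a_7, a_6]ᵀ = [[5007], [1516]].

5007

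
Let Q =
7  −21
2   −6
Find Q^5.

[[7, −21], [2, −6]]

Q² = Q (a projection; rank 1, trace 1), so Q^5 = Q.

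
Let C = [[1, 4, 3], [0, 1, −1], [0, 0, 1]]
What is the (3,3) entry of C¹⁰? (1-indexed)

C = I + N where N = [[0, 4, 3], [0, 0, −1], [0, 0, 0]] is strictly upper-triangular, so N³ = 0.
(I + N)¹⁰ = I + 10·N + 45·N² = [[1, 40, −150], [0, 1, −10], [0, 0, 1]].

1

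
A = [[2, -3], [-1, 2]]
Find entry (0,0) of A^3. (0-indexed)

26

A^2 = [[7, -12], [-4, 7]]
A^3 = [[26, -45], [-15, 26]]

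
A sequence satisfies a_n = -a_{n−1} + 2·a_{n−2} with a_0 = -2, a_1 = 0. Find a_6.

With companion matrix T = [[-1, 2], [1, 0]], [a_n, a_{n−1}]ᵀ = T·[a_{n−1}, a_{n−2}]ᵀ, so [a_6, a_5]ᵀ = T⁵·[a_1, a_0]ᵀ.
T⁵ = [[-21, 22], [11, -10]], giving [a_6, a_5]ᵀ = [[-44], [20]].

-44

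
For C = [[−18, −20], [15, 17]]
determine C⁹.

tr C = −1 and det C = −6, so the characteristic polynomial is λ² − (−1)λ + (−6) with roots 2 and −3.
Eigenvectors give P = [[1, 4], [−1, −3]] with P⁻¹ = [[−3, −4], [1, 1]], and C = P·diag(2, −3)·P⁻¹.
Then C⁹ = P·diag(512, −19683)·P⁻¹ = [[512, −78732], [−512, 59049]] · [[−3, −4], [1, 1]] = [[−80268, −80780], [60585, 61097]].

[[−80268, −80780], [60585, 61097]]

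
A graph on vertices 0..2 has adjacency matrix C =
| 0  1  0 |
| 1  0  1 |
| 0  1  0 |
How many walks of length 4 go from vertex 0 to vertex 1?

The number of length-4 walks from vertex 0 to vertex 1 is entry (0,1) of C⁴, where C is the adjacency matrix.
C² = [[1, 0, 1], [0, 2, 0], [1, 0, 1]]
C³ = [[0, 2, 0], [2, 0, 2], [0, 2, 0]]
C⁴ = [[2, 0, 2], [0, 4, 0], [2, 0, 2]]

0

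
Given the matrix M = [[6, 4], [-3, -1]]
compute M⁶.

[[2724, 2660], [-1995, -1931]]

tr M = 5 and det M = 6, so the characteristic polynomial is λ² − (5)λ + (6) with roots 2 and 3.
Eigenvectors give P = [[1, -4], [-1, 3]] with P⁻¹ = [[-3, -4], [-1, -1]], and M = P·diag(2, 3)·P⁻¹.
Then M⁶ = P·diag(64, 729)·P⁻¹ = [[64, -2916], [-64, 2187]] · [[-3, -4], [-1, -1]] = [[2724, 2660], [-1995, -1931]].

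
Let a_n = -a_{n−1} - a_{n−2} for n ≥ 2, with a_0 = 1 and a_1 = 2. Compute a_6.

1

With companion matrix A = [[-1, -1], [1, 0]], [a_n, a_{n−1}]ᵀ = A·[a_{n−1}, a_{n−2}]ᵀ, so [a_6, a_5]ᵀ = A⁵·[a_1, a_0]ᵀ.
A⁵ = [[0, 1], [-1, -1]], giving [a_6, a_5]ᵀ = [[1], [-3]].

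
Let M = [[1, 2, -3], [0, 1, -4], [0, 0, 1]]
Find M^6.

M = I + N where N = [[0, 2, -3], [0, 0, -4], [0, 0, 0]] is strictly upper-triangular, so N^3 = 0.
(I + N)^6 = I + 6·N + 15·N^2 = [[1, 12, -138], [0, 1, -24], [0, 0, 1]].

[[1, 12, -138], [0, 1, -24], [0, 0, 1]]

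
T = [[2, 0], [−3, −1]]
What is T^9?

tr T = 1 and det T = −2, so the characteristic polynomial is λ² − (1)λ + (−2) with roots −1 and 2.
Eigenvectors give P = [[0, 1], [1, −1]] with P⁻¹ = [[1, 1], [1, 0]], and T = P·diag(−1, 2)·P⁻¹.
Then T^9 = P·diag(−1, 512)·P⁻¹ = [[0, 512], [−1, −512]] · [[1, 1], [1, 0]] = [[512, 0], [−513, −1]].

[[512, 0], [−513, −1]]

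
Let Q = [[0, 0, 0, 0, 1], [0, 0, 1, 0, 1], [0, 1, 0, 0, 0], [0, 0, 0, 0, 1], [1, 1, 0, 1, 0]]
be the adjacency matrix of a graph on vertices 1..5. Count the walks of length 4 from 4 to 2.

The number of length-4 walks from vertex 4 to vertex 2 is entry (4,2) of Q^4, where Q is the adjacency matrix.
Q^2 = [[1, 1, 0, 1, 0], [1, 2, 0, 1, 0], [0, 0, 1, 0, 1], [1, 1, 0, 1, 0], [0, 0, 1, 0, 3]]
Q^3 = [[0, 0, 1, 0, 3], [0, 0, 2, 0, 4], [1, 2, 0, 1, 0], [0, 0, 1, 0, 3], [3, 4, 0, 3, 0]]
Q^4 = [[3, 4, 0, 3, 0], [4, 6, 0, 4, 0], [0, 0, 2, 0, 4], [3, 4, 0, 3, 0], [0, 0, 4, 0, 10]]

4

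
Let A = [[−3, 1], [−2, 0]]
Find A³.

A² = [[7, −3], [6, −2]]
A³ = [[−15, 7], [−14, 6]]

[[−15, 7], [−14, 6]]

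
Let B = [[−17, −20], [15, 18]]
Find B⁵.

tr B = 1 and det B = −6, so the characteristic polynomial is λ² − (1)λ + (−6) with roots −2 and 3.
Eigenvectors give P = [[4, 1], [−3, −1]] with P⁻¹ = [[1, 1], [−3, −4]], and B = P·diag(−2, 3)·P⁻¹.
Then B⁵ = P·diag(−32, 243)·P⁻¹ = [[−128, 243], [96, −243]] · [[1, 1], [−3, −4]] = [[−857, −1100], [825, 1068]].

[[−857, −1100], [825, 1068]]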